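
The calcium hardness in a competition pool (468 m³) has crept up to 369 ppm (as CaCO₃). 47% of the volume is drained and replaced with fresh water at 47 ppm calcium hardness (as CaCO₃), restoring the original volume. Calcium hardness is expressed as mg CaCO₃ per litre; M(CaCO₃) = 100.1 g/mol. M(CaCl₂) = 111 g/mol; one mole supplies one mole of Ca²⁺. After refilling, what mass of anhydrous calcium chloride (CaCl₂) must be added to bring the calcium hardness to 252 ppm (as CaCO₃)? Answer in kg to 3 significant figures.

17.8 kg

Volume: 468 m³ = 468,000 L.
After draining 47% and refilling: 369 × 0.53 + 47 × 0.47 = 217.66 ppm.
Deficit to target: 252 − 217.66 = 34.34 mg/L.
As CaCO₃: 34.34 mg/L × 468,000 L = 16,070 g; ÷ 100.1 = 160.6 mol Ca²⁺.
Mass: 160.6 × 111 = 17,820 g.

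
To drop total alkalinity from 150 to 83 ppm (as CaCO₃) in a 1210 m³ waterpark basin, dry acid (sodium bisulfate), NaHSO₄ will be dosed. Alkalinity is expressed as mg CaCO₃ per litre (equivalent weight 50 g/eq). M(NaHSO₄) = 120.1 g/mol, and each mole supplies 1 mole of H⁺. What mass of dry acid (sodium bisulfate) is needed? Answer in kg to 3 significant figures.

195 kg

Volume: 1210 m³ = 1,210,000 L.
Alkalinity to neutralize: (150 − 83) = 67 mg/L as CaCO₃ × 1,210,000 L = 81,070 g as CaCO₃.
Equivalents of H⁺ required: 81,070 ÷ 50 g/eq = 1621 eq = 1621 mol NaHSO₄.
Mass of NaHSO₄: 1621 × 120.1 = 194,700 g.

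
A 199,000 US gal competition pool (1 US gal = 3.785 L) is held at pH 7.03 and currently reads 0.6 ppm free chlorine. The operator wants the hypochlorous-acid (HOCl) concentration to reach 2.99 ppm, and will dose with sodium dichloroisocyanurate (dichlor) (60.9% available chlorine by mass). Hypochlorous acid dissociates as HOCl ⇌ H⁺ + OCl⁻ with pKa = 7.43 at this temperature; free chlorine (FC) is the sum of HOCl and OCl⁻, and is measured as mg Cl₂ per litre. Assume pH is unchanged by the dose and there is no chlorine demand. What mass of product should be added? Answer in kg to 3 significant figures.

4.43 kg

Volume: 199,000 US gal × 3.785 L/gal = 753,215 L.
[OCl⁻]/[HOCl] = 10^(pH − pKa) = 10^(7.03 − 7.43) = 0.3981; fraction as HOCl = 1/(1 + 0.3981) = 0.7153.
Free chlorine required for 2.99 ppm HOCl: 2.99 / 0.7153 = 4.18 ppm.
FC to add: 4.18 − 0.6 = 3.58 mg/L as Cl₂.
Cl₂ equivalent: 3.58 mg/L × 753,215 L = 2697 g.
Product at 60.9% available Cl: 2697 / 0.609 = 4428 g.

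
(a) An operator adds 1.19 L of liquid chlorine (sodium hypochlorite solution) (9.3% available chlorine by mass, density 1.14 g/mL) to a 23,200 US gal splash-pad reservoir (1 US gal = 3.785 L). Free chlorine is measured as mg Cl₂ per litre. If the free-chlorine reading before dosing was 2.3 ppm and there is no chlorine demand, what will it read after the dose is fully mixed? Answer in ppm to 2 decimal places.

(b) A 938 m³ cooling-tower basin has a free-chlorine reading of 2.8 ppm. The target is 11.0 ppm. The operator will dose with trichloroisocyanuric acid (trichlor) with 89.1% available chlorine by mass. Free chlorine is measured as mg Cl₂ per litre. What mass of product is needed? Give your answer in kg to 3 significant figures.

(a) Volume: 23,200 US gal × 3.785 L/gal = 87,812 L.
(a) Mass of solution: 1.19 L × 1000 mL/L × 1.14 g/mL = 1357 g.
(a) Available chlorine delivered: 1357 g × 0.093 = 126.2 g as Cl₂.
(a) Concentration rise: 126.2 g / 87,812 L = 1.437 mg/L = 1.44 ppm.
(a) Final FC: 2.3 + 1.44 = 3.74 ppm.

(b) Volume: 938 m³ = 938,000 L.
(b) Chlorine deficit: 11.0 − 2.8 = 8.2 ppm = 8.2 mg/L as Cl₂.
(b) Cl₂ equivalent needed: 8.2 mg/L × 938,000 L = 7,692,000 mg = 7692 g.
(b) Product at 89.1% available chlorine: 7692 / 0.891 = 8633 g.

(a) 3.74 ppm; (b) 8.63 kg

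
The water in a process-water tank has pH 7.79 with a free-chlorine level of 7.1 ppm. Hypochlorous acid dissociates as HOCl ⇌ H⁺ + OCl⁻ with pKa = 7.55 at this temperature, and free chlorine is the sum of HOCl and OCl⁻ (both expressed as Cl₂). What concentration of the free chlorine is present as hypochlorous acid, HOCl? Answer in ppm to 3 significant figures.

2.59 ppm

[OCl⁻]/[HOCl] = 10^(pH − pKa) = 10^(7.79 − 7.55) = 10^0.24 = 1.738.
Fraction as HOCl = 1 / (1 + 1.738) = 0.3653.
HOCl = 0.3653 × 7.1 ppm = 2.593 ppm.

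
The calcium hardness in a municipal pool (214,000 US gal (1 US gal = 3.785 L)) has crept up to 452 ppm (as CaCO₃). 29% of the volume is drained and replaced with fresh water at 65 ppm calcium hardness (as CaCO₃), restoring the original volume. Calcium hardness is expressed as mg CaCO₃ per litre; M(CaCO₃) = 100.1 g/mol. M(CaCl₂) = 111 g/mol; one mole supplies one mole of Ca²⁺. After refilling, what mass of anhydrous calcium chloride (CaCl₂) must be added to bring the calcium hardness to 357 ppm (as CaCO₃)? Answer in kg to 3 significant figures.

15.5 kg

Volume: 214,000 US gal × 3.785 L/gal = 809,990 L.
After draining 29% and refilling: 452 × 0.71 + 65 × 0.29 = 339.77 ppm.
Deficit to target: 357 − 339.77 = 17.23 mg/L.
As CaCO₃: 17.23 mg/L × 809,990 L = 13,960 g; ÷ 100.1 = 139.4 mol Ca²⁺.
Mass: 139.4 × 111 = 15,480 g.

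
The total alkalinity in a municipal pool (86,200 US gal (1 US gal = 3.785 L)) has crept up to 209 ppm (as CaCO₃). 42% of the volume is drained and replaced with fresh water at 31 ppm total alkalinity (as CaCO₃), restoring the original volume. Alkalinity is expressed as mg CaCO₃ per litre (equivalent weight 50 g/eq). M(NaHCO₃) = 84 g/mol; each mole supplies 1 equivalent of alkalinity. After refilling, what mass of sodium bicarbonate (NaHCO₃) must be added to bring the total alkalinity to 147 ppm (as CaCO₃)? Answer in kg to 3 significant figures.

6.99 kg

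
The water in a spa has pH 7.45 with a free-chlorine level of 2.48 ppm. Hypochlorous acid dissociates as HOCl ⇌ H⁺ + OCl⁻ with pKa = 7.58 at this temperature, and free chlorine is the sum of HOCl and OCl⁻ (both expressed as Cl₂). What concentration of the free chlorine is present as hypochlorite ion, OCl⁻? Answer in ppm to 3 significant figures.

1.06 ppm

[OCl⁻]/[HOCl] = 10^(pH − pKa) = 10^(7.45 − 7.58) = 10^-0.13 = 0.7413.
Fraction as HOCl = 1 / (1 + 0.7413) = 0.5743.
OCl⁻ = (1 − 0.5743) × 2.48 ppm = 1.056 ppm.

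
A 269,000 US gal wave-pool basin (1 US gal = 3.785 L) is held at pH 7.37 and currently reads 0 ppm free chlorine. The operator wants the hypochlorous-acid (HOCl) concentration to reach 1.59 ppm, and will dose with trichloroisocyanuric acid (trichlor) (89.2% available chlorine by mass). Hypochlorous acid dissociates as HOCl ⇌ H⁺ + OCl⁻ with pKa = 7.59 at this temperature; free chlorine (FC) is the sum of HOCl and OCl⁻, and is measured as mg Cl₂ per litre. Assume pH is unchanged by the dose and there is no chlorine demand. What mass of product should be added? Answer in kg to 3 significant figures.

2.91 kg

Volume: 269,000 US gal × 3.785 L/gal = 1,018,165 L.
[OCl⁻]/[HOCl] = 10^(pH − pKa) = 10^(7.37 − 7.59) = 0.6026; fraction as HOCl = 1/(1 + 0.6026) = 0.624.
Free chlorine required for 1.59 ppm HOCl: 1.59 / 0.624 = 2.548 ppm.
FC to add: 2.548 − 0 = 2.548 mg/L as Cl₂.
Cl₂ equivalent: 2.548 mg/L × 1,018,165 L = 2594 g.
Product at 89.2% available Cl: 2594 / 0.892 = 2908 g.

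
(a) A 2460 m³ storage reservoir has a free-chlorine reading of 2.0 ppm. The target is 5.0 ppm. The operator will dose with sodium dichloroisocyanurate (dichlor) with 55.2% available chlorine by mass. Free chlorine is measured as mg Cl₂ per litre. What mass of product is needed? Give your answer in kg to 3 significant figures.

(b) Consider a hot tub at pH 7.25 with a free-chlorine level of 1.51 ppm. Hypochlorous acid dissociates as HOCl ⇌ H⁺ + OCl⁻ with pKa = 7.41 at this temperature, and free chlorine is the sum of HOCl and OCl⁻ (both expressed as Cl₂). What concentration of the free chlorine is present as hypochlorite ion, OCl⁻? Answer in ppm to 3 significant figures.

(a) Volume: 2460 m³ = 2,460,000 L.
(a) Chlorine deficit: 5.0 − 2.0 = 3 ppm = 3 mg/L as Cl₂.
(a) Cl₂ equivalent needed: 3 mg/L × 2,460,000 L = 7,380,000 mg = 7380 g.
(a) Product at 55.2% available chlorine: 7380 / 0.552 = 13,370 g.

(b) [OCl⁻]/[HOCl] = 10^(pH − pKa) = 10^(7.25 − 7.41) = 10^-0.16 = 0.6918.
(b) Fraction as HOCl = 1 / (1 + 0.6918) = 0.5911.
(b) OCl⁻ = (1 − 0.5911) × 1.51 ppm = 0.6175 ppm.

(a) 13.4 kg; (b) 0.617 ppm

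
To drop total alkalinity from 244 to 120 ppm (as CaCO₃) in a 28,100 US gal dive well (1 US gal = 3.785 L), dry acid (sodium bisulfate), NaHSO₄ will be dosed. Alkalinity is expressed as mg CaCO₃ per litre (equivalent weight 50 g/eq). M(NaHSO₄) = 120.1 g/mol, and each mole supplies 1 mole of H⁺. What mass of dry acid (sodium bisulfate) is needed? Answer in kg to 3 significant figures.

Volume: 28,100 US gal × 3.785 L/gal = 106,358 L.
Alkalinity to neutralize: (244 − 120) = 124 mg/L as CaCO₃ × 106,358 L = 13,190 g as CaCO₃.
Equivalents of H⁺ required: 13,190 ÷ 50 g/eq = 263.8 eq = 263.8 mol NaHSO₄.
Mass of NaHSO₄: 263.8 × 120.1 = 31,680 g.

31.7 kg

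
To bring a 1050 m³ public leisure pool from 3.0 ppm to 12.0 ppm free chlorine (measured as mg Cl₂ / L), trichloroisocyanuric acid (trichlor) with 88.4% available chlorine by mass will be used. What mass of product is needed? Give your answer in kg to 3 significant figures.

Volume: 1050 m³ = 1,050,000 L.
Chlorine deficit: 12.0 − 3.0 = 9 ppm = 9 mg/L as Cl₂.
Cl₂ equivalent needed: 9 mg/L × 1,050,000 L = 9,450,000 mg = 9450 g.
Product at 88.4% available chlorine: 9450 / 0.884 = 10,690 g.

10.7 kg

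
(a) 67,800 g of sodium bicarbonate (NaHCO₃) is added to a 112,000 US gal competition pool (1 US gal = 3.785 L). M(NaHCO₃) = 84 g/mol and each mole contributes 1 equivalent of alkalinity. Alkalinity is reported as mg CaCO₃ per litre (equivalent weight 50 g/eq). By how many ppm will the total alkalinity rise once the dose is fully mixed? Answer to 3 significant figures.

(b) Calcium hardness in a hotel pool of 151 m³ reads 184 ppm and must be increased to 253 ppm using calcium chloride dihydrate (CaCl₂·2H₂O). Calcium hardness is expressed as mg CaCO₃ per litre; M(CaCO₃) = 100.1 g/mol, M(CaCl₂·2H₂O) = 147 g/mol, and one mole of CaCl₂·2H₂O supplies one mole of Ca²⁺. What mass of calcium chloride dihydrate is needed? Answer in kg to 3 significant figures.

(a) Volume: 112,000 US gal × 3.785 L/gal = 423,920 L.
(a) Moles of NaHCO₃: 67,800 g ÷ 84 g/mol = 807.1 mol → 807.1 eq of alkalinity.
(a) As CaCO₃: 807.1 eq × 50 g/eq = 40,360 g.
(a) Rise: 40,360 g / 423,920 L × 1000 = 95.2 mg/L.

(b) Volume: 151 m³ = 151,000 L.
(b) Hardness to add: (253 − 184) = 69 mg/L as CaCO₃ × 151,000 L = 10,420 g as CaCO₃.
(b) Moles of Ca²⁺ (1 mol Ca²⁺ ≡ 1 mol CaCO₃): 10,420 / 100.1 g/mol = 104.1 mol.
(b) Mass of CaCl₂·2H₂O: 104.1 × 147 = 15,300 g.

(a) 95.2 ppm; (b) 15.3 kg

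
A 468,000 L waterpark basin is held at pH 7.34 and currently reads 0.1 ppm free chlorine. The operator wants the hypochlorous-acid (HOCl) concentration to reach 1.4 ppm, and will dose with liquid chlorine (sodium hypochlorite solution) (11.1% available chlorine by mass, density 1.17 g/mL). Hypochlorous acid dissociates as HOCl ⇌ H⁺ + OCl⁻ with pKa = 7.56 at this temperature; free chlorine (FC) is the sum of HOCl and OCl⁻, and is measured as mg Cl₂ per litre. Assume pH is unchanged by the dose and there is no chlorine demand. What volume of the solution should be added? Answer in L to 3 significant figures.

[OCl⁻]/[HOCl] = 10^(pH − pKa) = 10^(7.34 − 7.56) = 0.6026; fraction as HOCl = 1/(1 + 0.6026) = 0.624.
Free chlorine required for 1.4 ppm HOCl: 1.4 / 0.624 = 2.244 ppm.
FC to add: 2.244 − 0.1 = 2.144 mg/L as Cl₂.
Cl₂ equivalent: 2.144 mg/L × 468,000 L = 1003 g.
Product at 11.1% available Cl: 1003 / 0.111 = 9038 g.
Volume: 9038 g ÷ 1.17 g/mL = 7725 mL.

7.72 L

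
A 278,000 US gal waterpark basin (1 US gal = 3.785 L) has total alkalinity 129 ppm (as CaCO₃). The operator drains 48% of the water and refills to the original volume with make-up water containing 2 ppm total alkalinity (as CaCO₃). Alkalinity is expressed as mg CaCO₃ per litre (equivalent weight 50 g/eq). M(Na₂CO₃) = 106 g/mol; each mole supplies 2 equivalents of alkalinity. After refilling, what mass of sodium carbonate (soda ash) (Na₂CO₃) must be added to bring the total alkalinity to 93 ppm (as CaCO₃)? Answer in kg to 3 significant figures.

Volume: 278,000 US gal × 3.785 L/gal = 1,052,230 L.
After draining 48% and refilling: 129 × 0.52 + 2 × 0.48 = 68.04 ppm.
Deficit to target: 93 − 68.04 = 24.96 mg/L.
As CaCO₃: 24.96 mg/L × 1,052,230 L = 26,260 g; ÷ 50 g/eq ÷ 2 = 262.6 mol Na₂CO₃.
Mass: 262.6 × 106 = 27,840 g.

27.8 kg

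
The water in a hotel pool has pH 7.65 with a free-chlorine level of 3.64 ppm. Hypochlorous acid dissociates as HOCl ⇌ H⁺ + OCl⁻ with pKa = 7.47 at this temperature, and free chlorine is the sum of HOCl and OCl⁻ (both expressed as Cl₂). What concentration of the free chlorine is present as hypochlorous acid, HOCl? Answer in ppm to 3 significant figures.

1.45 ppm

[OCl⁻]/[HOCl] = 10^(pH − pKa) = 10^(7.65 − 7.47) = 10^0.18 = 1.514.
Fraction as HOCl = 1 / (1 + 1.514) = 0.3978.
HOCl = 0.3978 × 3.64 ppm = 1.448 ppm.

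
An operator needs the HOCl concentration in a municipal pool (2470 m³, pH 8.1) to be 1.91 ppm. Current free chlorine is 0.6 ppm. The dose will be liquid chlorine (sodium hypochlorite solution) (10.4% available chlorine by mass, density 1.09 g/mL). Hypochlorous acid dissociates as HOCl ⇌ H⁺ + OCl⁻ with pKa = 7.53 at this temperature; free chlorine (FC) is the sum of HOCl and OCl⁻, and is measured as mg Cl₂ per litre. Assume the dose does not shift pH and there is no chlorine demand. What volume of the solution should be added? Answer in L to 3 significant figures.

183 L

Volume: 2470 m³ = 2,470,000 L.
[OCl⁻]/[HOCl] = 10^(pH − pKa) = 10^(8.1 − 7.53) = 3.715; fraction as HOCl = 1/(1 + 3.715) = 0.2121.
Free chlorine required for 1.91 ppm HOCl: 1.91 / 0.2121 = 9.006 ppm.
FC to add: 9.006 − 0.6 = 8.406 mg/L as Cl₂.
Cl₂ equivalent: 8.406 mg/L × 2,470,000 L = 20,760 g.
Product at 10.4% available Cl: 20,760 / 0.104 = 199,700 g.
Volume: 199,700 g ÷ 1.09 g/mL = 183,200 mL.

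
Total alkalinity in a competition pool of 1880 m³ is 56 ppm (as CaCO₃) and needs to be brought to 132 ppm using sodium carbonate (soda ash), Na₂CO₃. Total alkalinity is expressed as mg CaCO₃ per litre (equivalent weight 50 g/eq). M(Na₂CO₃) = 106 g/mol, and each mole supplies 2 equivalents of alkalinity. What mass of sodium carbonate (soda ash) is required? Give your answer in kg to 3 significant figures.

Volume: 1880 m³ = 1,880,000 L.
Alkalinity to add: (132 − 56) = 76 mg/L as CaCO₃ × 1,880,000 L = 142,900 g as CaCO₃.
Equivalents: 142,900 g ÷ 50 g/eq = 2858 eq.
Each mole of Na₂CO₃ supplies 2 eq, so 2858 / 2 = 1429 mol.
Mass: 1429 mol × 106 g/mol = 151,500 g.

151 kg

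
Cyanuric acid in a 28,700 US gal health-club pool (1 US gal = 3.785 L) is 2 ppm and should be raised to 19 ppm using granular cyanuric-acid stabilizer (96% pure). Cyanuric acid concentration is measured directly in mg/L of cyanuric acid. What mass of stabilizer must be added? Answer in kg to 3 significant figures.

1.92 kg

Volume: 28,700 US gal × 3.785 L/gal = 108,630 L.
CYA to add: (19 − 2) = 17 mg/L × 108,630 L = 1847 g cyanuric acid.
At 96% purity: 1847 / 0.96 = 1924 g product.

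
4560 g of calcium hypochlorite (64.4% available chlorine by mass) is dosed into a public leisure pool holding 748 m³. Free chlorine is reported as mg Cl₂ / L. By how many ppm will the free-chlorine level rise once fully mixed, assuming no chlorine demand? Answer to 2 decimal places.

3.93 ppm

Volume: 748 m³ = 748,000 L.
Available chlorine delivered: 4560 g × 0.644 = 2937 g as Cl₂.
Concentration rise: 2937 g / 748,000 L = 3.926 mg/L = 3.93 ppm.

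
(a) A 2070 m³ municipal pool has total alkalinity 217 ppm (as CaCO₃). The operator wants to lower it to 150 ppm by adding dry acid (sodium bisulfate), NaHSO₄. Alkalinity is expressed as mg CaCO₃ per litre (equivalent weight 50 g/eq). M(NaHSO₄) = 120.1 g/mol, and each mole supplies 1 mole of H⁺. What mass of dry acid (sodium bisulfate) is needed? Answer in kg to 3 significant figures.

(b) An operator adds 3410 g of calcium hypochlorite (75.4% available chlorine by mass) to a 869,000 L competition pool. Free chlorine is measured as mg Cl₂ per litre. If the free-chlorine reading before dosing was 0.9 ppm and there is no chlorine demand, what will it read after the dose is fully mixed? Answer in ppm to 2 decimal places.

(a) 333 kg; (b) 3.86 ppm

(a) Volume: 2070 m³ = 2,070,000 L.
(a) Alkalinity to neutralize: (217 − 150) = 67 mg/L as CaCO₃ × 2,070,000 L = 138,700 g as CaCO₃.
(a) Equivalents of H⁺ required: 138,700 ÷ 50 g/eq = 2774 eq = 2774 mol NaHSO₄.
(a) Mass of NaHSO₄: 2774 × 120.1 = 333,100 g.

(b) Available chlorine delivered: 3410 g × 0.754 = 2571 g as Cl₂.
(b) Concentration rise: 2571 g / 869,000 L = 2.959 mg/L = 2.96 ppm.
(b) Final FC: 0.9 + 2.96 = 3.86 ppm.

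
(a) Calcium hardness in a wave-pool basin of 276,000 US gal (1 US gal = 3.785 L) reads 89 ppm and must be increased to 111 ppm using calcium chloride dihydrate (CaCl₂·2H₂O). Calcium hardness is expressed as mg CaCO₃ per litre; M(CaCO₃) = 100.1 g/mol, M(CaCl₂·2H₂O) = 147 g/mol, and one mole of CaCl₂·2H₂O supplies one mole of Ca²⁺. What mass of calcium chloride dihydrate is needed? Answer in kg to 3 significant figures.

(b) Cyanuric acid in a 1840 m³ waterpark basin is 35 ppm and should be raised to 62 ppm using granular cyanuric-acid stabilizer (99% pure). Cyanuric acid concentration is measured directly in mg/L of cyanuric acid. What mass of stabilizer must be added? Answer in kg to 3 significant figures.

(a) 33.8 kg; (b) 50.2 kg

(a) Volume: 276,000 US gal × 3.785 L/gal = 1,044,660 L.
(a) Hardness to add: (111 − 89) = 22 mg/L as CaCO₃ × 1,044,660 L = 22,980 g as CaCO₃.
(a) Moles of Ca²⁺ (1 mol Ca²⁺ ≡ 1 mol CaCO₃): 22,980 / 100.1 g/mol = 229.6 mol.
(a) Mass of CaCl₂·2H₂O: 229.6 × 147 = 33,750 g.

(b) Volume: 1840 m³ = 1,840,000 L.
(b) CYA to add: (62 − 35) = 27 mg/L × 1,840,000 L = 49,680 g cyanuric acid.
(b) At 99% purity: 49,680 / 0.99 = 50,180 g product.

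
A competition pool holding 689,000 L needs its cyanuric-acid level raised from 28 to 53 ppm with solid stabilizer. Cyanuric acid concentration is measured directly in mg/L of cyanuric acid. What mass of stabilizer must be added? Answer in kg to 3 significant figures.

CYA to add: (53 − 28) = 25 mg/L × 689,000 L = 17,220 g cyanuric acid.

17.2 kg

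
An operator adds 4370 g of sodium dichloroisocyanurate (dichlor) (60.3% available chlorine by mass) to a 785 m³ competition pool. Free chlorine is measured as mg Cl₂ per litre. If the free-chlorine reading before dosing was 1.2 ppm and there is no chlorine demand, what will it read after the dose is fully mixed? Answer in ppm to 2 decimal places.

4.56 ppm

Volume: 785 m³ = 785,000 L.
Available chlorine delivered: 4370 g × 0.603 = 2635 g as Cl₂.
Concentration rise: 2635 g / 785,000 L = 3.357 mg/L = 3.36 ppm.
Final FC: 1.2 + 3.36 = 4.56 ppm.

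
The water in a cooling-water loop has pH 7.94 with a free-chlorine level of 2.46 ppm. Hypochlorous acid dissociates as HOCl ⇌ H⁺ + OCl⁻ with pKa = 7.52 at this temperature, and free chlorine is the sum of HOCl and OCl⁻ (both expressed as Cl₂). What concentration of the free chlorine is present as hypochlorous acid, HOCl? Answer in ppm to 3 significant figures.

0.678 ppm

[OCl⁻]/[HOCl] = 10^(pH − pKa) = 10^(7.94 − 7.52) = 10^0.42 = 2.63.
Fraction as HOCl = 1 / (1 + 2.63) = 0.2755.
HOCl = 0.2755 × 2.46 ppm = 0.6776 ppm.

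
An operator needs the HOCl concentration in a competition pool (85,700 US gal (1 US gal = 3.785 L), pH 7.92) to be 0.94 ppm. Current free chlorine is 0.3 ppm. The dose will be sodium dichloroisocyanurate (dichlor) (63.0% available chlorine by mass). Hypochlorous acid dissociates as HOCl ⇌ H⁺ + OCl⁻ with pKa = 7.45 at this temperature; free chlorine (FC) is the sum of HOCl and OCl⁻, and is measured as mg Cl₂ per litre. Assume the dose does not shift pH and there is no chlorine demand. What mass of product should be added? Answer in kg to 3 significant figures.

Volume: 85,700 US gal × 3.785 L/gal = 324,374 L.
[OCl⁻]/[HOCl] = 10^(pH − pKa) = 10^(7.92 − 7.45) = 2.951; fraction as HOCl = 1/(1 + 2.951) = 0.2531.
Free chlorine required for 0.94 ppm HOCl: 0.94 / 0.2531 = 3.714 ppm.
FC to add: 3.714 − 0.3 = 3.414 mg/L as Cl₂.
Cl₂ equivalent: 3.414 mg/L × 324,374 L = 1107 g.
Product at 63.0% available Cl: 1107 / 0.63 = 1758 g.

1.76 kg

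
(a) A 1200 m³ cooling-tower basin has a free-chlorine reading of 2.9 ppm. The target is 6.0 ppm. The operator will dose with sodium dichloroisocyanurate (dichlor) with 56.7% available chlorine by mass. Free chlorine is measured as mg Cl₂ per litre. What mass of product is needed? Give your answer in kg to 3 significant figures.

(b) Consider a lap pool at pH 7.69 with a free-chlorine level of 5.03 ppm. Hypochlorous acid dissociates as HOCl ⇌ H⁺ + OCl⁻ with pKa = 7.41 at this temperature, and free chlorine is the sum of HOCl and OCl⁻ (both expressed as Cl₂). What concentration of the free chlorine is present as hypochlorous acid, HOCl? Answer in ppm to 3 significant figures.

(a) Volume: 1200 m³ = 1,200,000 L.
(a) Chlorine deficit: 6.0 − 2.9 = 3.1 ppm = 3.1 mg/L as Cl₂.
(a) Cl₂ equivalent needed: 3.1 mg/L × 1,200,000 L = 3,720,000 mg = 3720 g.
(a) Product at 56.7% available chlorine: 3720 / 0.567 = 6561 g.

(b) [OCl⁻]/[HOCl] = 10^(pH − pKa) = 10^(7.69 − 7.41) = 10^0.28 = 1.905.
(b) Fraction as HOCl = 1 / (1 + 1.905) = 0.3442.
(b) HOCl = 0.3442 × 5.03 ppm = 1.731 ppm.

(a) 6.56 kg; (b) 1.73 ppm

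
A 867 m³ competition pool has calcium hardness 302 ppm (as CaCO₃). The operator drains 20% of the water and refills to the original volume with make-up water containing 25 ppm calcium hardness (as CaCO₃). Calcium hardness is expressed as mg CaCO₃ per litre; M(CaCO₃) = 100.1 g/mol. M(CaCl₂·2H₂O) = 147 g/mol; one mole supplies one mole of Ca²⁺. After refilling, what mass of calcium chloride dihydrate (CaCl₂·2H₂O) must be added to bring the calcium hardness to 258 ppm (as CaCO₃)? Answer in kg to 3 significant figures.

14.5 kg

Volume: 867 m³ = 867,000 L.
After draining 20% and refilling: 302 × 0.80 + 25 × 0.20 = 246.6 ppm.
Deficit to target: 258 − 246.6 = 11.4 mg/L.
As CaCO₃: 11.4 mg/L × 867,000 L = 9884 g; ÷ 100.1 = 98.74 mol Ca²⁺.
Mass: 98.74 × 147 = 14,510 g.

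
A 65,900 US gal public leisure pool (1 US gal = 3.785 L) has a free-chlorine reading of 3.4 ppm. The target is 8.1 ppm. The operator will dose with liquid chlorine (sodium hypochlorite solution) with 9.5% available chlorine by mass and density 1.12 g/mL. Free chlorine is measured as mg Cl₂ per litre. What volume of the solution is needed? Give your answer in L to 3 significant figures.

Volume: 65,900 US gal × 3.785 L/gal = 249,432 L.
Chlorine deficit: 8.1 − 3.4 = 4.7 ppm = 4.7 mg/L as Cl₂.
Cl₂ equivalent needed: 4.7 mg/L × 249,432 L = 1,172,000 mg = 1172 g.
Product at 9.5% available chlorine: 1172 / 0.095 = 12,340 g.
Volume at density 1.12 g/mL: 12,340 g ÷ 1.12 g/mL = 11,020 mL.

11.0 L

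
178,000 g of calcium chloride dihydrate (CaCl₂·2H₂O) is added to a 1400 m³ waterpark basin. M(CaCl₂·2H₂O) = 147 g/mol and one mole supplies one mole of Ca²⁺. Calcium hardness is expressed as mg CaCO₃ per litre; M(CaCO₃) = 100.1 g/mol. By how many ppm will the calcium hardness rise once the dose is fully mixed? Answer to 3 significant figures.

86.6 ppm

Volume: 1400 m³ = 1,400,000 L.
Moles of Ca²⁺: 178,000 g ÷ 147 g/mol = 1211 mol.
As CaCO₃: 1211 mol × 100.1 g/mol = 121,200 g.
Rise: 121,200 g / 1,400,000 L × 1000 = 86.58 mg/L.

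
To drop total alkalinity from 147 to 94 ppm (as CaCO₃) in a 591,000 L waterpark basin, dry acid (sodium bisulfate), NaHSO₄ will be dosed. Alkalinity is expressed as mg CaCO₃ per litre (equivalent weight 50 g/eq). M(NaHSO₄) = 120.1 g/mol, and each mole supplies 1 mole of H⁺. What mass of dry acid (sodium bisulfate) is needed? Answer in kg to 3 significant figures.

Alkalinity to neutralize: (147 − 94) = 53 mg/L as CaCO₃ × 591,000 L = 31,320 g as CaCO₃.
Equivalents of H⁺ required: 31,320 ÷ 50 g/eq = 626.5 eq = 626.5 mol NaHSO₄.
Mass of NaHSO₄: 626.5 × 120.1 = 75,240 g.

75.2 kg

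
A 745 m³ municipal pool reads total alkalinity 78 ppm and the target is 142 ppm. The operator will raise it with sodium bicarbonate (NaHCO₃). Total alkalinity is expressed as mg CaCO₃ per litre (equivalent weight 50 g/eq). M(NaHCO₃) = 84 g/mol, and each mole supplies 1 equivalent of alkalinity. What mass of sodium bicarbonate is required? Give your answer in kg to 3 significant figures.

80.1 kg

Volume: 745 m³ = 745,000 L.
Alkalinity to add: (142 − 78) = 64 mg/L as CaCO₃ × 745,000 L = 47,680 g as CaCO₃.
Equivalents: 47,680 g ÷ 50 g/eq = 953.6 eq.
NaHCO₃ supplies 1 eq per mole → 953.6 mol.
Mass: 953.6 mol × 84 g/mol = 80,100 g.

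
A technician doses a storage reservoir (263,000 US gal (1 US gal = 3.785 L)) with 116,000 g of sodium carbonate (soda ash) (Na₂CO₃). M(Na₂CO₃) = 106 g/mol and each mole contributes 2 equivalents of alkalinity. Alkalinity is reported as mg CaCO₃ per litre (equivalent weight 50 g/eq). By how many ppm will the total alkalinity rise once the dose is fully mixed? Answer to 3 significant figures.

Volume: 263,000 US gal × 3.785 L/gal = 995,455 L.
Moles of Na₂CO₃: 116,000 g ÷ 106 g/mol = 1094 mol → 2189 eq of alkalinity.
As CaCO₃: 2189 eq × 50 g/eq = 109,400 g.
Rise: 109,400 g / 995,455 L × 1000 = 109.9 mg/L.

110 ppm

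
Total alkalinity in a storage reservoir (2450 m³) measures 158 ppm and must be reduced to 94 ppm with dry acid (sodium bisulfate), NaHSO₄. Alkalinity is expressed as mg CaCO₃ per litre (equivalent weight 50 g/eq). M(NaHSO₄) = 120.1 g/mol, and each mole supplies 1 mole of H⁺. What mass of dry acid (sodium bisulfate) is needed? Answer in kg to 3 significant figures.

Volume: 2450 m³ = 2,450,000 L.
Alkalinity to neutralize: (158 − 94) = 64 mg/L as CaCO₃ × 2,450,000 L = 156,800 g as CaCO₃.
Equivalents of H⁺ required: 156,800 ÷ 50 g/eq = 3136 eq = 3136 mol NaHSO₄.
Mass of NaHSO₄: 3136 × 120.1 = 376,600 g.

377 kg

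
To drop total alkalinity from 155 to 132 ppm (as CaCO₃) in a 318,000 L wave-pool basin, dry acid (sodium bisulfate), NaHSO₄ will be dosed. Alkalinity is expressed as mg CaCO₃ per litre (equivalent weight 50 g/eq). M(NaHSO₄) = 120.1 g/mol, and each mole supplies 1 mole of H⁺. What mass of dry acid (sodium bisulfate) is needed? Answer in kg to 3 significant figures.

17.6 kg

Alkalinity to neutralize: (155 − 132) = 23 mg/L as CaCO₃ × 318,000 L = 7314 g as CaCO₃.
Equivalents of H⁺ required: 7314 ÷ 50 g/eq = 146.3 eq = 146.3 mol NaHSO₄.
Mass of NaHSO₄: 146.3 × 120.1 = 17,570 g.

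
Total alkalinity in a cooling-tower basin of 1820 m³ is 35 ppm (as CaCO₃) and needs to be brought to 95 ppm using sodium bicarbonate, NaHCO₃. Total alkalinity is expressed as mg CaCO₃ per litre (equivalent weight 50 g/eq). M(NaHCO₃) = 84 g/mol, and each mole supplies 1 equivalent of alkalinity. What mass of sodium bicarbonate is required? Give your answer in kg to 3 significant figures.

183 kg

Volume: 1820 m³ = 1,820,000 L.
Alkalinity to add: (95 − 35) = 60 mg/L as CaCO₃ × 1,820,000 L = 109,200 g as CaCO₃.
Equivalents: 109,200 g ÷ 50 g/eq = 2184 eq.
NaHCO₃ supplies 1 eq per mole → 2184 mol.
Mass: 2184 mol × 84 g/mol = 183,500 g.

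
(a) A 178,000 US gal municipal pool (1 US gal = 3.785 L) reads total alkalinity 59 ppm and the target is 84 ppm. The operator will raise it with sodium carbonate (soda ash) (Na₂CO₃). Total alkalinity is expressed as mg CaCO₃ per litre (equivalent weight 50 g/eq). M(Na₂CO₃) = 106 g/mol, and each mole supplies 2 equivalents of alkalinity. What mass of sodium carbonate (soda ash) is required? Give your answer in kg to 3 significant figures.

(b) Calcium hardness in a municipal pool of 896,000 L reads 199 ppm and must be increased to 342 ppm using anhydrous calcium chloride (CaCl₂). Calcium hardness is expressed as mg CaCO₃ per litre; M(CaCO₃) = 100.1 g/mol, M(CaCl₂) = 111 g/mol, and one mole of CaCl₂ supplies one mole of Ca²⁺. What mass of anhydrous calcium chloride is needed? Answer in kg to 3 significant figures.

(a) Volume: 178,000 US gal × 3.785 L/gal = 673,730 L.
(a) Alkalinity to add: (84 − 59) = 25 mg/L as CaCO₃ × 673,730 L = 16,840 g as CaCO₃.
(a) Equivalents: 16,840 g ÷ 50 g/eq = 336.9 eq.
(a) Each mole of Na₂CO₃ supplies 2 eq, so 336.9 / 2 = 168.4 mol.
(a) Mass: 168.4 mol × 106 g/mol = 17,850 g.

(b) Hardness to add: (342 − 199) = 143 mg/L as CaCO₃ × 896,000 L = 128,100 g as CaCO₃.
(b) Moles of Ca²⁺ (1 mol Ca²⁺ ≡ 1 mol CaCO₃): 128,100 / 100.1 g/mol = 1280 mol.
(b) Mass of CaCl₂: 1280 × 111 = 142,100 g.

(a) 17.9 kg; (b) 142 kg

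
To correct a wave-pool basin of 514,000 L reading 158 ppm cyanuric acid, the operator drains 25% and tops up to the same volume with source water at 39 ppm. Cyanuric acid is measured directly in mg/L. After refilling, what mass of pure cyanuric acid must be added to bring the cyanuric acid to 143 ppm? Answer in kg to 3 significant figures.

7.58 kg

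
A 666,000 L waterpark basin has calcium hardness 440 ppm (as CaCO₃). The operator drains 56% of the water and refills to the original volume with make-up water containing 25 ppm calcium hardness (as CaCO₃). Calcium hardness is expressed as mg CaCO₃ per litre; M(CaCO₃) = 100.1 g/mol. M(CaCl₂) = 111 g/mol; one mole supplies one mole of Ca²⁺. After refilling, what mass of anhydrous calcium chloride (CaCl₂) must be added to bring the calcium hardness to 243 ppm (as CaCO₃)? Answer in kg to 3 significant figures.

After draining 56% and refilling: 440 × 0.44 + 25 × 0.56 = 207.6 ppm.
Deficit to target: 243 − 207.6 = 35.4 mg/L.
As CaCO₃: 35.4 mg/L × 666,000 L = 23,580 g; ÷ 100.1 = 235.5 mol Ca²⁺.
Mass: 235.5 × 111 = 26,140 g.

26.1 kg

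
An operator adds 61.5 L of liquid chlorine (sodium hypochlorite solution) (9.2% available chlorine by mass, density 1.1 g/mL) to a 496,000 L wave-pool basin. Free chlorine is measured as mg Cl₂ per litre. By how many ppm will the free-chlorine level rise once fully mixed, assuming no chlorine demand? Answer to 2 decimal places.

12.55 ppm

Mass of solution: 61.5 L × 1000 mL/L × 1.1 g/mL = 67,650 g.
Available chlorine delivered: 67,650 g × 0.092 = 6224 g as Cl₂.
Concentration rise: 6224 g / 496,000 L = 12.55 mg/L = 12.55 ppm.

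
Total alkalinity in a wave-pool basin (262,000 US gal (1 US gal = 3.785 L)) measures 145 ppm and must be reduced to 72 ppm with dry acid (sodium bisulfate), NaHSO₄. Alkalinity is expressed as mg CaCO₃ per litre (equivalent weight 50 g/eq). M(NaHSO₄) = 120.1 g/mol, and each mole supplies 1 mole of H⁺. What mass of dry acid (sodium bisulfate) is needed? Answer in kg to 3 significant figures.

174 kg

Volume: 262,000 US gal × 3.785 L/gal = 991,670 L.
Alkalinity to neutralize: (145 − 72) = 73 mg/L as CaCO₃ × 991,670 L = 72,390 g as CaCO₃.
Equivalents of H⁺ required: 72,390 ÷ 50 g/eq = 1448 eq = 1448 mol NaHSO₄.
Mass of NaHSO₄: 1448 × 120.1 = 173,900 g.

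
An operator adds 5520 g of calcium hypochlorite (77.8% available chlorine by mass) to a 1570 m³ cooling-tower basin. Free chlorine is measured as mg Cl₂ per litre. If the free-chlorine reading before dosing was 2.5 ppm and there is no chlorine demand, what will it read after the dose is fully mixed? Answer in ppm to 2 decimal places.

Volume: 1570 m³ = 1,570,000 L.
Available chlorine delivered: 5520 g × 0.778 = 4295 g as Cl₂.
Concentration rise: 4295 g / 1,570,000 L = 2.735 mg/L = 2.74 ppm.
Final FC: 2.5 + 2.74 = 5.24 ppm.

5.24 ppm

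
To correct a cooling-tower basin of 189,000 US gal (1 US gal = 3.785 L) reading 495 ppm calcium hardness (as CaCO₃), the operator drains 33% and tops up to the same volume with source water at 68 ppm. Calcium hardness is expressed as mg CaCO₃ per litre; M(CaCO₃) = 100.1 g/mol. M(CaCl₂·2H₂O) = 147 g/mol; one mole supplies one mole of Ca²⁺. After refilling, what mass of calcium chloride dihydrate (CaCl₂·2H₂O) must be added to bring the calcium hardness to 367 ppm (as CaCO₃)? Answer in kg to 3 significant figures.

Volume: 189,000 US gal × 3.785 L/gal = 715,365 L.
After draining 33% and refilling: 495 × 0.67 + 68 × 0.33 = 354.09 ppm.
Deficit to target: 367 − 354.09 = 12.91 mg/L.
As CaCO₃: 12.91 mg/L × 715,365 L = 9235 g; ÷ 100.1 = 92.26 mol Ca²⁺.
Mass: 92.26 × 147 = 13,560 g.

13.6 kg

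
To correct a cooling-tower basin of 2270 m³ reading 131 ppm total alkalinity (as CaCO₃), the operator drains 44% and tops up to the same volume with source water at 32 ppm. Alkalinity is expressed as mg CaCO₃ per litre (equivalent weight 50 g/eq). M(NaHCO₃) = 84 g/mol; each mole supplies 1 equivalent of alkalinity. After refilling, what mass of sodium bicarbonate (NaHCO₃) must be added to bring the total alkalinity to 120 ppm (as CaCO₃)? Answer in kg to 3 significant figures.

Volume: 2270 m³ = 2,270,000 L.
After draining 44% and refilling: 131 × 0.56 + 32 × 0.44 = 87.44 ppm.
Deficit to target: 120 − 87.44 = 32.56 mg/L.
As CaCO₃: 32.56 mg/L × 2,270,000 L = 73,910 g; ÷ 50 g/eq ÷ 1 = 1478 mol NaHCO₃.
Mass: 1478 × 84 = 124,200 g.

124 kg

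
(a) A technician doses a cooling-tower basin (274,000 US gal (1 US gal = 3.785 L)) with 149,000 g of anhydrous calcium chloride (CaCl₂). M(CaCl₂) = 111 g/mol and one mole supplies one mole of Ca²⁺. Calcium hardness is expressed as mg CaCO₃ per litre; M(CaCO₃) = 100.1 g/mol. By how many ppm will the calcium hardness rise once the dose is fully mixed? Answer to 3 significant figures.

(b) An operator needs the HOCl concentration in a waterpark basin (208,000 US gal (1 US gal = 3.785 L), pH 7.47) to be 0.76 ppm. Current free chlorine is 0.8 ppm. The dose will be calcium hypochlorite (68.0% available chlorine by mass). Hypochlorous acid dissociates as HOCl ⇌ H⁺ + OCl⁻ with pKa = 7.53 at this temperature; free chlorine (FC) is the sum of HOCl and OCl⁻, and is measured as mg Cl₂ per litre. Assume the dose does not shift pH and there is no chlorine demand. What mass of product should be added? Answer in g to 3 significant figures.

(a) 130 ppm; (b) 720 g

(a) Volume: 274,000 US gal × 3.785 L/gal = 1,037,090 L.
(a) Moles of Ca²⁺: 149,000 g ÷ 111 g/mol = 1342 mol.
(a) As CaCO₃: 1342 mol × 100.1 g/mol = 134,400 g.
(a) Rise: 134,400 g / 1,037,090 L × 1000 = 129.6 mg/L.

(b) Volume: 208,000 US gal × 3.785 L/gal = 787,280 L.
(b) [OCl⁻]/[HOCl] = 10^(pH − pKa) = 10^(7.47 − 7.53) = 0.871; fraction as HOCl = 1/(1 + 0.871) = 0.5345.
(b) Free chlorine required for 0.76 ppm HOCl: 0.76 / 0.5345 = 1.422 ppm.
(b) FC to add: 1.422 − 0.8 = 0.6219 mg/L as Cl₂.
(b) Cl₂ equivalent: 0.6219 mg/L × 787,280 L = 489.6 g.
(b) Product at 68.0% available Cl: 489.6 / 0.68 = 720.1 g.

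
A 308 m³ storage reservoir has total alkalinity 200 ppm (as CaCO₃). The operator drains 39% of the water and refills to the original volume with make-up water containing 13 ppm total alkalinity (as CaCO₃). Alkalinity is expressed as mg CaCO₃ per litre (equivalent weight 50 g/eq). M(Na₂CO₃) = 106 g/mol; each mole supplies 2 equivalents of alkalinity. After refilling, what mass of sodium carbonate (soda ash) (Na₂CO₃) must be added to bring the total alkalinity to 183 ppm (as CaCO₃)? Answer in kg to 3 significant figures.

18.3 kg

Volume: 308 m³ = 308,000 L.
After draining 39% and refilling: 200 × 0.61 + 13 × 0.39 = 127.07 ppm.
Deficit to target: 183 − 127.07 = 55.93 mg/L.
As CaCO₃: 55.93 mg/L × 308,000 L = 17,230 g; ÷ 50 g/eq ÷ 2 = 172.3 mol Na₂CO₃.
Mass: 172.3 × 106 = 18,260 g.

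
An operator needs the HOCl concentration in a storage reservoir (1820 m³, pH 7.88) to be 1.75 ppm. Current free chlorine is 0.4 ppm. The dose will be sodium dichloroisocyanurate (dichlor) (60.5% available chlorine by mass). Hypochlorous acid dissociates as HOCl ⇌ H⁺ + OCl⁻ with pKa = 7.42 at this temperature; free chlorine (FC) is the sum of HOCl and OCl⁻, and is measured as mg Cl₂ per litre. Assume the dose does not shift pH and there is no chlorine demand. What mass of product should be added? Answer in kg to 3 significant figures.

19.2 kg

Volume: 1820 m³ = 1,820,000 L.
[OCl⁻]/[HOCl] = 10^(pH − pKa) = 10^(7.88 − 7.42) = 2.884; fraction as HOCl = 1/(1 + 2.884) = 0.2575.
Free chlorine required for 1.75 ppm HOCl: 1.75 / 0.2575 = 6.797 ppm.
FC to add: 6.797 − 0.4 = 6.397 mg/L as Cl₂.
Cl₂ equivalent: 6.397 mg/L × 1,820,000 L = 11,640 g.
Product at 60.5% available Cl: 11,640 / 0.605 = 19,240 g.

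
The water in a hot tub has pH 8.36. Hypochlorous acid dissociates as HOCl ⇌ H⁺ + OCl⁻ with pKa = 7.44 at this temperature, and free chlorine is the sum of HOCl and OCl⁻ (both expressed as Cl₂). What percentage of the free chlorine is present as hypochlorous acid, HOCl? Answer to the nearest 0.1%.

10.7%

[OCl⁻]/[HOCl] = 10^(pH − pKa) = 10^(8.36 − 7.44) = 10^0.92 = 8.318.
Fraction as HOCl = 1 / (1 + 8.318) = 0.1073.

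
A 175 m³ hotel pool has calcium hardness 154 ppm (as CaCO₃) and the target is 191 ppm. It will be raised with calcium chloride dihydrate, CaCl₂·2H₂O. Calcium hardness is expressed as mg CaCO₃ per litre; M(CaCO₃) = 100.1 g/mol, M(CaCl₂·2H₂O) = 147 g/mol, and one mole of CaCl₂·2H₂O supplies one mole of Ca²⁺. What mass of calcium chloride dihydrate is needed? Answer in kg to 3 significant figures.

Volume: 175 m³ = 175,000 L.
Hardness to add: (191 − 154) = 37 mg/L as CaCO₃ × 175,000 L = 6475 g as CaCO₃.
Moles of Ca²⁺ (1 mol Ca²⁺ ≡ 1 mol CaCO₃): 6475 / 100.1 g/mol = 64.69 mol.
Mass of CaCl₂·2H₂O: 64.69 × 147 = 9509 g.

9.51 kg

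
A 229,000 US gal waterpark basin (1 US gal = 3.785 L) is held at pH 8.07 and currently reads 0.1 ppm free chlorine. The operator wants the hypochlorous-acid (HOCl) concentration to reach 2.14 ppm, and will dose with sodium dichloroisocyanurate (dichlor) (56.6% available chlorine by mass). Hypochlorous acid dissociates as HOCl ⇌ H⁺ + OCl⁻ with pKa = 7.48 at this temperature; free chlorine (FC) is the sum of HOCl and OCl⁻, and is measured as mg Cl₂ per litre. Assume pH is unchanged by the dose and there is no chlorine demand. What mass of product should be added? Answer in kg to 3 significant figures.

Volume: 229,000 US gal × 3.785 L/gal = 866,765 L.
[OCl⁻]/[HOCl] = 10^(pH − pKa) = 10^(8.07 − 7.48) = 3.89; fraction as HOCl = 1/(1 + 3.89) = 0.2045.
Free chlorine required for 2.14 ppm HOCl: 2.14 / 0.2045 = 10.47 ppm.
FC to add: 10.47 − 0.1 = 10.37 mg/L as Cl₂.
Cl₂ equivalent: 10.37 mg/L × 866,765 L = 8985 g.
Product at 56.6% available Cl: 8985 / 0.566 = 15,870 g.

15.9 kg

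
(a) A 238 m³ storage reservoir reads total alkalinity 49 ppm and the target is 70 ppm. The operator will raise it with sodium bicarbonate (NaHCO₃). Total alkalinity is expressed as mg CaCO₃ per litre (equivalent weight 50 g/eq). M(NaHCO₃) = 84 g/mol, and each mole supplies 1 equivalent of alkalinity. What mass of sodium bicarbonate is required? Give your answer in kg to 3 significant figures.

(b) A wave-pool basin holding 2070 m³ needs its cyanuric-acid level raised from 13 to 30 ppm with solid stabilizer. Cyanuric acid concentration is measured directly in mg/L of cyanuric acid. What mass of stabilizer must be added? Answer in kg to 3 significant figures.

(a) 8.40 kg; (b) 35.2 kg

(a) Volume: 238 m³ = 238,000 L.
(a) Alkalinity to add: (70 − 49) = 21 mg/L as CaCO₃ × 238,000 L = 4998 g as CaCO₃.
(a) Equivalents: 4998 g ÷ 50 g/eq = 99.96 eq.
(a) NaHCO₃ supplies 1 eq per mole → 99.96 mol.
(a) Mass: 99.96 mol × 84 g/mol = 8397 g.

(b) Volume: 2070 m³ = 2,070,000 L.
(b) CYA to add: (30 − 13) = 17 mg/L × 2,070,000 L = 35,190 g cyanuric acid.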